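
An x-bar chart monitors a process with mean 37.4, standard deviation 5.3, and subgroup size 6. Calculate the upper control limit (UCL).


UCL = 37.4 + 3 * 5.3 / sqrt(6)

43.89


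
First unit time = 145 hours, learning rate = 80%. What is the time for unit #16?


Formula: T_n = T_1 * (learning_rate)^(log2(n)) where learning_rate = rate/100
Doublings = log2(16) = 4
T_n = 145 * 0.8^4
T_n = 145 * 0.4096 = 59.4 hours

59.4 hours


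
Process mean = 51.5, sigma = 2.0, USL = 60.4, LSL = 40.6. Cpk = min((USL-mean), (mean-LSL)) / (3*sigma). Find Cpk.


Cpu = (60.4 - 51.5) / (3 * 2.0) = 1.48
Cpl = (51.5 - 40.6) / (3 * 2.0) = 1.82
Cpk = min(1.48, 1.82) = 1.48

1.48


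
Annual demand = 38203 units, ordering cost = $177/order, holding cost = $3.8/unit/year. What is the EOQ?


Formula: EOQ = sqrt(2 * D * S / H)
Numerator: 2 * 38203 * 177 = 13523862
2DS/H = 13523862 / 3.8 = 3558911.1
EOQ = sqrt(3558911.1) = 1886.5 units

1886.5 units


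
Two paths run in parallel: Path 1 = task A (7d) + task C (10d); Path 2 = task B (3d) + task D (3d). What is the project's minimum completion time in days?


Path 1 = 7 + 10 = 17 days
Path 2 = 3 + 3 = 6 days
Duration = max(17, 6) = 17 days

17 days


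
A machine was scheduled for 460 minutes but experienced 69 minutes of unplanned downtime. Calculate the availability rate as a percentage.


Formula: Availability = (Planned Time - Downtime) / Planned Time * 100
Uptime = 460 - 69 = 391 min
Availability = 391 / 460 * 100 = 85.0%

85.0%


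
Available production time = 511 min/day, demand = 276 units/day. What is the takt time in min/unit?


Formula: Takt Time = Available Production Time / Customer Demand
Takt = 511 min/day / 276 units/day
Takt = 1.85 min/unit

1.85 min/unit


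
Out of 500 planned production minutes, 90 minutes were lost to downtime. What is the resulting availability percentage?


Formula: Availability = (Planned Time - Downtime) / Planned Time * 100
Uptime = 500 - 90 = 410 min
Availability = 410 / 500 * 100 = 82.0%

82.0%


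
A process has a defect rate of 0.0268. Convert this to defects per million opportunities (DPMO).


DPMO = defect_rate * 1000000 = 0.0268 * 1000000

26800


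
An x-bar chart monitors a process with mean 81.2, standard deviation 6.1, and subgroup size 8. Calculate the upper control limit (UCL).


UCL = 81.2 + 3 * 6.1 / sqrt(8)

87.67


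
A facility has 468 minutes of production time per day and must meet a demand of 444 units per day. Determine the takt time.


Formula: Takt Time = Available Production Time / Customer Demand
Takt = 468 min/day / 444 units/day
Takt = 1.05 min/unit

1.05 min/unit


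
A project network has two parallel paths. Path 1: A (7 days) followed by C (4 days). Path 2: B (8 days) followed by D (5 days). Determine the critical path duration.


Path 1 = 7 + 4 = 11 days
Path 2 = 8 + 5 = 13 days
Duration = max(11, 13) = 13 days

13 days


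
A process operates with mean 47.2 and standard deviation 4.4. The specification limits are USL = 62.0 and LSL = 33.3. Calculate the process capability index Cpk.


Cpu = (62.0 - 47.2) / (3 * 4.4) = 1.12
Cpl = (47.2 - 33.3) / (3 * 4.4) = 1.05
Cpk = min(1.12, 1.05) = 1.05

1.05


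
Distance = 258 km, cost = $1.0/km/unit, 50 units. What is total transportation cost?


TC = dist * cost * units = 258 * 1.0 * 50 = $12900.00

$12900.00


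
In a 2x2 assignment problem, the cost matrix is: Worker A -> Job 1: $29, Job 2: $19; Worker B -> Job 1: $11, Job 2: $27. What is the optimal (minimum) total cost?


Option 1: A->1 + B->2 = $29 + $27 = $56
Option 2: A->2 + B->1 = $19 + $11 = $30
Min cost = min($56, $30) = $30

$30


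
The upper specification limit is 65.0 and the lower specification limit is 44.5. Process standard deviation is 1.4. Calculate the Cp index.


Cp = (65.0 - 44.5) / (6 * 1.4)

2.44


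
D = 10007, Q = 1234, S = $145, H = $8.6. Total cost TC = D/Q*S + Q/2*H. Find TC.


TC = 10007/1234 * 145 + 1234/2 * 8.6

$6482.06


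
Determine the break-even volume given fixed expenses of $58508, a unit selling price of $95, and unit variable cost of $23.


Formula: BEQ = Fixed Costs / (Price - Variable Cost)
Contribution margin = $95 - $23 = $72/unit
BEQ = ceil($58508 / $72/unit) = ceil(812.61) = 813 units

813 units


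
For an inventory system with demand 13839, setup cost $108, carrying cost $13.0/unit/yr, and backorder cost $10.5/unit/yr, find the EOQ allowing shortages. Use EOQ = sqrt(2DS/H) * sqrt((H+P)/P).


Formula: EOQ* = sqrt(2DS/H) * sqrt((H+P)/P)
Base EOQ = sqrt(2*13839*108/13.0) = 479.52 units
Correction = sqrt((13.0+10.5)/10.5) = 1.49603
EOQ* = 479.52 * 1.49603 = 717.4 units

717.4 units


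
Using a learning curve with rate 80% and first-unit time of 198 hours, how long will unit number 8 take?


Formula: T_n = T_1 * (learning_rate)^(log2(n)) where learning_rate = rate/100
Doublings = log2(8) = 3
T_n = 198 * 0.8^3
T_n = 198 * 0.512 = 101.4 hours

101.4 hours


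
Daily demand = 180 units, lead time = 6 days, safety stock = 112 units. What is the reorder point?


Formula: ROP = (Daily Demand * Lead Time) + Safety Stock
Demand during lead time = 180 * 6 = 1080 units
ROP = 1080 + 112 = 1192 units

1192 units


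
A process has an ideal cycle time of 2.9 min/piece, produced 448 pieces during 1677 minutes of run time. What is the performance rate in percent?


Formula: Performance = (Ideal CT * Total Count) / Run Time * 100
Ideal output time = 2.9 * 448 = 1299.2 min
Performance = 1299.2 / 1677 * 100 = 77.5%

77.5%


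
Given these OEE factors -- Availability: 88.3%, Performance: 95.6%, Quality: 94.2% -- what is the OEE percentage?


Formula: OEE = Availability * Performance * Quality / 10000
A * P = 88.3% * 95.6% / 100 = 84.41%
OEE = 84.41% * 94.2% / 100 = 79.5%

79.5%


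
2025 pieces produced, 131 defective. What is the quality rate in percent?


Formula: Quality Rate = Good Pieces / Total Pieces * 100
Good pieces = 2025 - 131 = 1894
QR = 1894 / 2025 * 100 = 93.5%

93.5%


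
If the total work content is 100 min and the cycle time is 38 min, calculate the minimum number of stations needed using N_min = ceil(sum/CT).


Formula: N_min = ceil(Sum of Task Times / Cycle Time)
N_min = ceil(100 min / 38 min) = ceil(2.6316)
N_min = 3 stations

3


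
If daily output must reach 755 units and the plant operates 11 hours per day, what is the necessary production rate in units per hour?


Formula: Production Rate = Daily Demand / Available Hours
Rate = 755 units/day / 11 hours/day
Rate = 68.6 units/hour

68.6 units/hour


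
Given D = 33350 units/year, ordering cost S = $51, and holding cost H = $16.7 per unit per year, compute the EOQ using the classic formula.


Formula: EOQ = sqrt(2 * D * S / H)
Numerator: 2 * 33350 * 51 = 3401700
2DS/H = 3401700 / 16.7 = 203694.6
EOQ = sqrt(203694.6) = 451.3 units

451.3 units


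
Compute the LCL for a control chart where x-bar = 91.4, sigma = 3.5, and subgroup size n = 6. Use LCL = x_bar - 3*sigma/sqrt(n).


LCL = 91.4 - 3 * 3.5 / sqrt(6)

87.11


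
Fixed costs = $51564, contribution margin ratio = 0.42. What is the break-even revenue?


Formula: BER = Fixed Costs / Contribution Margin Ratio
BER = $51564 / 0.42
BER = $122771.43 (to the nearest cent)

$122771.43


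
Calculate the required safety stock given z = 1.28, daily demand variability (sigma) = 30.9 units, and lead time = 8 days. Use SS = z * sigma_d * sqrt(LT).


Formula: SS = z * sigma_d * sqrt(LT)
sqrt(LT) = sqrt(8) = 2.8284
SS = 1.28 * 30.9 * 2.8284
SS = 111.9 units

111.9 units


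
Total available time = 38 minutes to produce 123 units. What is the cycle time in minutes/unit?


Formula: CT = Available Time / Number of Units
CT = 38 min / 123 units
CT = 0.31 min/unit

0.31 min/unit


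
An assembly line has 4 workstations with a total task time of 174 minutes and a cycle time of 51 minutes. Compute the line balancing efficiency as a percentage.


Formula: Efficiency = Sum of Task Times / (N_stations * CT) * 100
Total station capacity = 4 stations * 51 min = 204 min
Efficiency = 174 / 204 * 100 = 85.3%

85.3%


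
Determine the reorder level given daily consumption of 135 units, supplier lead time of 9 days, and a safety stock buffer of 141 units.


Formula: ROP = (Daily Demand * Lead Time) + Safety Stock
Demand during lead time = 135 * 9 = 1215 units
ROP = 1215 + 141 = 1356 units

1356 units


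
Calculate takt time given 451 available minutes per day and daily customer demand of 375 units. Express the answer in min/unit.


Formula: Takt Time = Available Production Time / Customer Demand
Takt = 451 min/day / 375 units/day
Takt = 1.2 min/unit

1.2 min/unit


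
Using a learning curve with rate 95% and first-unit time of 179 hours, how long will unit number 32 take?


Formula: T_n = T_1 * (learning_rate)^(log2(n)) where learning_rate = rate/100
Doublings = log2(32) = 5
T_n = 179 * 0.95^5
T_n = 179 * 0.7738 = 138.5 hours

138.5 hours


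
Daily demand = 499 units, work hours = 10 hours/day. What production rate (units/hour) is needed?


Formula: Production Rate = Daily Demand / Available Hours
Rate = 499 units/day / 10 hours/day
Rate = 49.9 units/hour

49.9 units/hour


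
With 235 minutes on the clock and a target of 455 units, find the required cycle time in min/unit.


Formula: CT = Available Time / Number of Units
CT = 235 min / 455 units
CT = 0.52 min/unit

0.52 min/unit


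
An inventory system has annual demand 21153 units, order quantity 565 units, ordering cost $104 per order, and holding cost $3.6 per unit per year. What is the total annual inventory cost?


TC = 21153/565 * 104 + 565/2 * 3.6

$4910.65


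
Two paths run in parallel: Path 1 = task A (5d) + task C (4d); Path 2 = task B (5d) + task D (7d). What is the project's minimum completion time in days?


Path 1 = 5 + 4 = 9 days
Path 2 = 5 + 7 = 12 days
Duration = max(9, 12) = 12 days

12 days


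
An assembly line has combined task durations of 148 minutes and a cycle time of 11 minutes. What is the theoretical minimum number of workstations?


Formula: N_min = ceil(Sum of Task Times / Cycle Time)
N_min = ceil(148 min / 11 min) = ceil(13.4545)
N_min = 14 stations

14


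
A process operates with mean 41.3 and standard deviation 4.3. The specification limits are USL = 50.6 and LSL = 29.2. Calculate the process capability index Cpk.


Cpu = (50.6 - 41.3) / (3 * 4.3) = 0.72
Cpl = (41.3 - 29.2) / (3 * 4.3) = 0.94
Cpk = min(0.72, 0.94) = 0.72

0.72


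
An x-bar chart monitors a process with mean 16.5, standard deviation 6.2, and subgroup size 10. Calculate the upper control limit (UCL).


UCL = 16.5 + 3 * 6.2 / sqrt(10)

22.38


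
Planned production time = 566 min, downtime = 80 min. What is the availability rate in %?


Formula: Availability = (Planned Time - Downtime) / Planned Time * 100
Uptime = 566 - 80 = 486 min
Availability = 486 / 566 * 100 = 85.9%

85.9%


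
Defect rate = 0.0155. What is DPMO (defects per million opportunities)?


DPMO = defect_rate * 1000000 = 0.0155 * 1000000

15500


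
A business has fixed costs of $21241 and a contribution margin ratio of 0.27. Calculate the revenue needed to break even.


Formula: BER = Fixed Costs / Contribution Margin Ratio
BER = $21241 / 0.27
BER = $78670.37 (to the nearest cent)

$78670.37


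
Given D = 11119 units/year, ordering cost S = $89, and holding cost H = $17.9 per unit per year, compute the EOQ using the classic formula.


Formula: EOQ = sqrt(2 * D * S / H)
Numerator: 2 * 11119 * 89 = 1979182
2DS/H = 1979182 / 17.9 = 110568.8
EOQ = sqrt(110568.8) = 332.5 units

332.5 units


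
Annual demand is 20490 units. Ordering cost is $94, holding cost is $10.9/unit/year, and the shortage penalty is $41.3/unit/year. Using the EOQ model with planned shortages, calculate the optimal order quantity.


Formula: EOQ* = sqrt(2DS/H) * sqrt((H+P)/P)
Base EOQ = sqrt(2*20490*94/10.9) = 594.48 units
Correction = sqrt((10.9+41.3)/41.3) = 1.12424
EOQ* = 594.48 * 1.12424 = 668.3 units

668.3 units


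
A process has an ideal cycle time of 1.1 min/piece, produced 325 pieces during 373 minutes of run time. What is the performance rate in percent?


Formula: Performance = (Ideal CT * Total Count) / Run Time * 100
Ideal output time = 1.1 * 325 = 357.5 min
Performance = 357.5 / 373 * 100 = 95.8%

95.8%


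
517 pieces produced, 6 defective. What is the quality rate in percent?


Formula: Quality Rate = Good Pieces / Total Pieces * 100
Good pieces = 517 - 6 = 511
QR = 511 / 517 * 100 = 98.8%

98.8%


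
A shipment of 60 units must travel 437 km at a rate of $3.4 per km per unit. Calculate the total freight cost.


TC = dist * cost * units = 437 * 3.4 * 60 = $89148.00

$89148.00


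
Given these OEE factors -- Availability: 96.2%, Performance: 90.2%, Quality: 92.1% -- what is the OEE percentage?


Formula: OEE = Availability * Performance * Quality / 10000
A * P = 96.2% * 90.2% / 100 = 86.77%
OEE = 86.77% * 92.1% / 100 = 79.9%

79.9%


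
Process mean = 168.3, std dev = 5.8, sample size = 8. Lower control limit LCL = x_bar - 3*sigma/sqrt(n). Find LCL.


LCL = 168.3 - 3 * 5.8 / sqrt(8)

162.15


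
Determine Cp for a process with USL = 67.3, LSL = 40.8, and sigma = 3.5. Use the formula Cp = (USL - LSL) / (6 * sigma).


Cp = (67.3 - 40.8) / (6 * 3.5)

1.26


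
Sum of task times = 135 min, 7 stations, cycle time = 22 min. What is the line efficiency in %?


Formula: Efficiency = Sum of Task Times / (N_stations * CT) * 100
Total station capacity = 7 stations * 22 min = 154 min
Efficiency = 135 / 154 * 100 = 87.7%

87.7%


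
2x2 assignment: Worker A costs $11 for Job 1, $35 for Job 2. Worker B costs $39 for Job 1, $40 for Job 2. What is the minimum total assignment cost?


Option 1: A->1 + B->2 = $11 + $40 = $51
Option 2: A->2 + B->1 = $35 + $39 = $74
Min cost = min($51, $74) = $51

$51


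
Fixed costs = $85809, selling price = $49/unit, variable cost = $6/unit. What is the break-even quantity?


Formula: BEQ = Fixed Costs / (Price - Variable Cost)
Contribution margin = $49 - $6 = $43/unit
BEQ = ceil($85809 / $43/unit) = ceil(1995.56) = 1996 units

1996 units


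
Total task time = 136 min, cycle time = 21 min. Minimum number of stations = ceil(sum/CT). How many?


Formula: N_min = ceil(Sum of Task Times / Cycle Time)
N_min = ceil(136 min / 21 min) = ceil(6.4762)
N_min = 7 stations

7


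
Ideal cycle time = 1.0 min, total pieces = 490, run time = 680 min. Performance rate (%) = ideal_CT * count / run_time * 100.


Formula: Performance = (Ideal CT * Total Count) / Run Time * 100
Ideal output time = 1.0 * 490 = 490.0 min
Performance = 490.0 / 680 * 100 = 72.1%

72.1%


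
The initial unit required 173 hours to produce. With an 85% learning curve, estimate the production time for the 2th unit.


Formula: T_n = T_1 * (learning_rate)^(log2(n)) where learning_rate = rate/100
Doublings = log2(2) = 1
T_n = 173 * 0.85^1
T_n = 173 * 0.85 = 147.1 hours

147.1 hours


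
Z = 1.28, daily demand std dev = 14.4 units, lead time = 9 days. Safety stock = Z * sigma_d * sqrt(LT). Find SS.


Formula: SS = z * sigma_d * sqrt(LT)
sqrt(LT) = sqrt(9) = 3.0
SS = 1.28 * 14.4 * 3.0
SS = 55.3 units

55.3 units


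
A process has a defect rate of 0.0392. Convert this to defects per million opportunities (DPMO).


DPMO = defect_rate * 1000000 = 0.0392 * 1000000

39200


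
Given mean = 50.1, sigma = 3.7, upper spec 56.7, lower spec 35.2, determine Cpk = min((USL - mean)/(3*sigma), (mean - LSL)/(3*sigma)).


Cpu = (56.7 - 50.1) / (3 * 3.7) = 0.59
Cpl = (50.1 - 35.2) / (3 * 3.7) = 1.34
Cpk = min(0.59, 1.34) = 0.59

0.59


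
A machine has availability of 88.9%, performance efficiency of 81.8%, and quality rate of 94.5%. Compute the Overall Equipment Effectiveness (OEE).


Formula: OEE = Availability * Performance * Quality / 10000
A * P = 88.9% * 81.8% / 100 = 72.72%
OEE = 72.72% * 94.5% / 100 = 68.7%

68.7%


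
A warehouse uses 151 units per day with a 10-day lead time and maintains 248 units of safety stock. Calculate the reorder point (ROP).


Formula: ROP = (Daily Demand * Lead Time) + Safety Stock
Demand during lead time = 151 * 10 = 1510 units
ROP = 1510 + 248 = 1758 units

1758 units


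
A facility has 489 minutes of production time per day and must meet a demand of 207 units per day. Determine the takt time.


Formula: Takt Time = Available Production Time / Customer Demand
Takt = 489 min/day / 207 units/day
Takt = 2.36 min/unit

2.36 min/unit


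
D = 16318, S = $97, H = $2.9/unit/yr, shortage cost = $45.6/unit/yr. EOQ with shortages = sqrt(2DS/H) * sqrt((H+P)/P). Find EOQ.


Formula: EOQ* = sqrt(2DS/H) * sqrt((H+P)/P)
Base EOQ = sqrt(2*16318*97/2.9) = 1044.81 units
Correction = sqrt((2.9+45.6)/45.6) = 1.03131
EOQ* = 1044.81 * 1.03131 = 1077.5 units

1077.5 units


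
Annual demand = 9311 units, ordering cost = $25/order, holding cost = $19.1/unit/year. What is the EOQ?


Formula: EOQ = sqrt(2 * D * S / H)
Numerator: 2 * 9311 * 25 = 465550
2DS/H = 465550 / 19.1 = 24374.3
EOQ = sqrt(24374.3) = 156.1 units

156.1 units


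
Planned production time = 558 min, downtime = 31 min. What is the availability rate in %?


Formula: Availability = (Planned Time - Downtime) / Planned Time * 100
Uptime = 558 - 31 = 527 min
Availability = 527 / 558 * 100 = 94.4%

94.4%


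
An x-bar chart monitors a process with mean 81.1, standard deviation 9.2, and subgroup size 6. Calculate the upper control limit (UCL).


UCL = 81.1 + 3 * 9.2 / sqrt(6)

92.37


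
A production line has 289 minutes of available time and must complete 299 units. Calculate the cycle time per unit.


Formula: CT = Available Time / Number of Units
CT = 289 min / 299 units
CT = 0.97 min/unit

0.97 min/unit


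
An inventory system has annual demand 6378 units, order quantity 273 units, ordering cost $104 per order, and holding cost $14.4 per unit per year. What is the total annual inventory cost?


TC = 6378/273 * 104 + 273/2 * 14.4

$4395.31


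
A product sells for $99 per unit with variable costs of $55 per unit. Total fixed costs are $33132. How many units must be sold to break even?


Formula: BEQ = Fixed Costs / (Price - Variable Cost)
Contribution margin = $99 - $55 = $44/unit
BEQ = ceil($33132 / $44/unit) = ceil(753.0) = 753 units

753 units


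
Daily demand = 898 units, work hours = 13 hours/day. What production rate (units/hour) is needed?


Formula: Production Rate = Daily Demand / Available Hours
Rate = 898 units/day / 13 hours/day
Rate = 69.1 units/hour

69.1 units/hour


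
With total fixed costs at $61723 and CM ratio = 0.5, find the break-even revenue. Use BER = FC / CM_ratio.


Formula: BER = Fixed Costs / Contribution Margin Ratio
BER = $61723 / 0.5
BER = $123446.00 (to the nearest cent)

$123446.00


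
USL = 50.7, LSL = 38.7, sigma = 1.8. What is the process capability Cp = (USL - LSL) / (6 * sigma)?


Cp = (50.7 - 38.7) / (6 * 1.8)

1.11


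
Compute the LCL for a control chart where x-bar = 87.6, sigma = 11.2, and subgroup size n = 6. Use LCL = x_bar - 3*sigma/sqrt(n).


LCL = 87.6 - 3 * 11.2 / sqrt(6)

73.88


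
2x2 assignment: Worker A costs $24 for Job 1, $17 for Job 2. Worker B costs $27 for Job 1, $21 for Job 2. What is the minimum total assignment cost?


Option 1: A->1 + B->2 = $24 + $21 = $45
Option 2: A->2 + B->1 = $17 + $27 = $44
Min cost = min($45, $44) = $44

$44


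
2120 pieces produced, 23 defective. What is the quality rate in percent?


Formula: Quality Rate = Good Pieces / Total Pieces * 100
Good pieces = 2120 - 23 = 2097
QR = 2097 / 2120 * 100 = 98.9%

98.9%


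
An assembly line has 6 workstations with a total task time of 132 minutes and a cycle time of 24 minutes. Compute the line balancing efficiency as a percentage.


Formula: Efficiency = Sum of Task Times / (N_stations * CT) * 100
Total station capacity = 6 stations * 24 min = 144 min
Efficiency = 132 / 144 * 100 = 91.7%

91.7%


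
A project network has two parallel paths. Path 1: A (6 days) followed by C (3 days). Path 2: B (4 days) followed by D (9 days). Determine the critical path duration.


Path 1 = 6 + 3 = 9 days
Path 2 = 4 + 9 = 13 days
Duration = max(9, 13) = 13 days

13 days


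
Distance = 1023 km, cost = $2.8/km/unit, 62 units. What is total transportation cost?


TC = dist * cost * units = 1023 * 2.8 * 62 = $177592.80

$177592.80


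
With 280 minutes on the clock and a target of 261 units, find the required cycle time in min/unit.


Formula: CT = Available Time / Number of Units
CT = 280 min / 261 units
CT = 1.07 min/unit

1.07 min/unit


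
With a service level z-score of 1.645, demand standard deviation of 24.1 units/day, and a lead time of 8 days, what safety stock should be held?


Formula: SS = z * sigma_d * sqrt(LT)
sqrt(LT) = sqrt(8) = 2.8284
SS = 1.645 * 24.1 * 2.8284
SS = 112.1 units

112.1 units


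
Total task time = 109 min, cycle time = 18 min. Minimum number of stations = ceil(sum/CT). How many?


Formula: N_min = ceil(Sum of Task Times / Cycle Time)
N_min = ceil(109 min / 18 min) = ceil(6.0556)
N_min = 7 stations

7


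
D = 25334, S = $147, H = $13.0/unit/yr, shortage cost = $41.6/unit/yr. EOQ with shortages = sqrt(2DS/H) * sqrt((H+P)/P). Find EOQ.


Formula: EOQ* = sqrt(2DS/H) * sqrt((H+P)/P)
Base EOQ = sqrt(2*25334*147/13.0) = 756.93 units
Correction = sqrt((13.0+41.6)/41.6) = 1.14564
EOQ* = 756.93 * 1.14564 = 867.2 units

867.2 units


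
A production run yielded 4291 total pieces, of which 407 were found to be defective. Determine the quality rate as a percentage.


Formula: Quality Rate = Good Pieces / Total Pieces * 100
Good pieces = 4291 - 407 = 3884
QR = 3884 / 4291 * 100 = 90.5%

90.5%


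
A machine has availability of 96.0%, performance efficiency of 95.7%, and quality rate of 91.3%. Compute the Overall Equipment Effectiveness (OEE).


Formula: OEE = Availability * Performance * Quality / 10000
A * P = 96.0% * 95.7% / 100 = 91.87%
OEE = 91.87% * 91.3% / 100 = 83.9%

83.9%


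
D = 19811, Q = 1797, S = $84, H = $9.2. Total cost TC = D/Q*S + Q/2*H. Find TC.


TC = 19811/1797 * 84 + 1797/2 * 9.2

$9192.26


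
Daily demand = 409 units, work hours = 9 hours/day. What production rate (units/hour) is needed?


Formula: Production Rate = Daily Demand / Available Hours
Rate = 409 units/day / 9 hours/day
Rate = 45.4 units/hour

45.4 units/hour


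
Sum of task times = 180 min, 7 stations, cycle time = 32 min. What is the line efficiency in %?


Formula: Efficiency = Sum of Task Times / (N_stations * CT) * 100
Total station capacity = 7 stations * 32 min = 224 min
Efficiency = 180 / 224 * 100 = 80.4%

80.4%


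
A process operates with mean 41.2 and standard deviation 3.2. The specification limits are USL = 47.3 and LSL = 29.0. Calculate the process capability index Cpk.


Cpu = (47.3 - 41.2) / (3 * 3.2) = 0.64
Cpl = (41.2 - 29.0) / (3 * 3.2) = 1.27
Cpk = min(0.64, 1.27) = 0.64

0.64


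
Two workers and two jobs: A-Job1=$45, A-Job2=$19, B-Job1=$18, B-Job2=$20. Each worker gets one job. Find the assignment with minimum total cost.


Option 1: A->1 + B->2 = $45 + $20 = $65
Option 2: A->2 + B->1 = $19 + $18 = $37
Min cost = min($65, $37) = $37

$37


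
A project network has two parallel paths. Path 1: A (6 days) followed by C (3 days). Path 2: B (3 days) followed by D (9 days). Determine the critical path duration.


Path 1 = 6 + 3 = 9 days
Path 2 = 3 + 9 = 12 days
Duration = max(9, 12) = 12 days

12 days


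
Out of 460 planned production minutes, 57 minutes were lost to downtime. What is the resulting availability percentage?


Formula: Availability = (Planned Time - Downtime) / Planned Time * 100
Uptime = 460 - 57 = 403 min
Availability = 403 / 460 * 100 = 87.6%

87.6%


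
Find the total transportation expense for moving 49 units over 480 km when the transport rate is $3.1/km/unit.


TC = dist * cost * units = 480 * 3.1 * 49 = $72912.00

$72912.00


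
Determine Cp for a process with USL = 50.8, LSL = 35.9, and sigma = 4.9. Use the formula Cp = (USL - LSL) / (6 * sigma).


Cp = (50.8 - 35.9) / (6 * 4.9)

0.51


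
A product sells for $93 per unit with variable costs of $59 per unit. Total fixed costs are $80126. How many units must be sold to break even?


Formula: BEQ = Fixed Costs / (Price - Variable Cost)
Contribution margin = $93 - $59 = $34/unit
BEQ = ceil($80126 / $34/unit) = ceil(2356.65) = 2357 units

2357 units


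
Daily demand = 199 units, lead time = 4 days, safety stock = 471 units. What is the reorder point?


Formula: ROP = (Daily Demand * Lead Time) + Safety Stock
Demand during lead time = 199 * 4 = 796 units
ROP = 796 + 471 = 1267 units

1267 units


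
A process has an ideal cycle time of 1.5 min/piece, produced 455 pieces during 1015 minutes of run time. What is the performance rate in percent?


Formula: Performance = (Ideal CT * Total Count) / Run Time * 100
Ideal output time = 1.5 * 455 = 682.5 min
Performance = 682.5 / 1015 * 100 = 67.2%

67.2%


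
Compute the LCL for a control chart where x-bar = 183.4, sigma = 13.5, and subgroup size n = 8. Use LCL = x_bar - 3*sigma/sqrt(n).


LCL = 183.4 - 3 * 13.5 / sqrt(8)

169.08


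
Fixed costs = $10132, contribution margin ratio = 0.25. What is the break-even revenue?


Formula: BER = Fixed Costs / Contribution Margin Ratio
BER = $10132 / 0.25
BER = $40528.00 (to the nearest cent)

$40528.00


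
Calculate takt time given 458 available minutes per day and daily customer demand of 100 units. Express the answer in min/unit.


Formula: Takt Time = Available Production Time / Customer Demand
Takt = 458 min/day / 100 units/day
Takt = 4.58 min/unit

4.58 min/unit


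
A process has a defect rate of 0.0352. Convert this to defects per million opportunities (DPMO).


DPMO = defect_rate * 1000000 = 0.0352 * 1000000

35200


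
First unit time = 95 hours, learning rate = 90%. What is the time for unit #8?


Formula: T_n = T_1 * (learning_rate)^(log2(n)) where learning_rate = rate/100
Doublings = log2(8) = 3
T_n = 95 * 0.9^3
T_n = 95 * 0.729 = 69.3 hours

69.3 hours


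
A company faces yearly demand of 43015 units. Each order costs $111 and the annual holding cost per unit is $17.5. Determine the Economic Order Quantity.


Formula: EOQ = sqrt(2 * D * S / H)
Numerator: 2 * 43015 * 111 = 9549330
2DS/H = 9549330 / 17.5 = 545676.0
EOQ = sqrt(545676.0) = 738.7 units

738.7 units


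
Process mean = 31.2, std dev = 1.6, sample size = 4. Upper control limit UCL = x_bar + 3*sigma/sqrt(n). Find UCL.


UCL = 31.2 + 3 * 1.6 / sqrt(4)

33.6


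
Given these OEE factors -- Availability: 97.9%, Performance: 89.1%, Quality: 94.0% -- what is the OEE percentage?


Formula: OEE = Availability * Performance * Quality / 10000
A * P = 97.9% * 89.1% / 100 = 87.23%
OEE = 87.23% * 94.0% / 100 = 82.0%

82.0%


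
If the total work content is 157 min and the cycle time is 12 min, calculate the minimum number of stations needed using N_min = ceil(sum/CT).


Formula: N_min = ceil(Sum of Task Times / Cycle Time)
N_min = ceil(157 min / 12 min) = ceil(13.0833)
N_min = 14 stations

14


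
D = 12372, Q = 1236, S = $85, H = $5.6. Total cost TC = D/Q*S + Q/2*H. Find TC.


TC = 12372/1236 * 85 + 1236/2 * 5.6

$4311.63


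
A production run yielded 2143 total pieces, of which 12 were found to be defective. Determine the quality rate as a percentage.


Formula: Quality Rate = Good Pieces / Total Pieces * 100
Good pieces = 2143 - 12 = 2131
QR = 2131 / 2143 * 100 = 99.4%

99.4%


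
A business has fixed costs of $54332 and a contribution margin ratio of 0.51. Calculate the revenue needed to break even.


Formula: BER = Fixed Costs / Contribution Margin Ratio
BER = $54332 / 0.51
BER = $106533.33 (to the nearest cent)

$106533.33


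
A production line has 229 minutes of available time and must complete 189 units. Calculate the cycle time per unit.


Formula: CT = Available Time / Number of Units
CT = 229 min / 189 units
CT = 1.21 min/unit

1.21 min/unit


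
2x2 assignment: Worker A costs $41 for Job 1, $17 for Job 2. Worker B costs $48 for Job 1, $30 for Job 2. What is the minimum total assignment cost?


Option 1: A->1 + B->2 = $41 + $30 = $71
Option 2: A->2 + B->1 = $17 + $48 = $65
Min cost = min($71, $65) = $65

$65


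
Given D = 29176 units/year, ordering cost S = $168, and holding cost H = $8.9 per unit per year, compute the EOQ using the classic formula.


Formula: EOQ = sqrt(2 * D * S / H)
Numerator: 2 * 29176 * 168 = 9803136
2DS/H = 9803136 / 8.9 = 1101476.0
EOQ = sqrt(1101476.0) = 1049.5 units

1049.5 units


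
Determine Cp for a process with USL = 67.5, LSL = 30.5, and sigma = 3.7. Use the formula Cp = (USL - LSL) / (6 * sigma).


Cp = (67.5 - 30.5) / (6 * 3.7)

1.67


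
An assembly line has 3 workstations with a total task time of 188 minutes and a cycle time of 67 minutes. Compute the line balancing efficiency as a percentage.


Formula: Efficiency = Sum of Task Times / (N_stations * CT) * 100
Total station capacity = 3 stations * 67 min = 201 min
Efficiency = 188 / 201 * 100 = 93.5%

93.5%


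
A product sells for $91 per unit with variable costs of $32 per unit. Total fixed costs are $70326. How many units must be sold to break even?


Formula: BEQ = Fixed Costs / (Price - Variable Cost)
Contribution margin = $91 - $32 = $59/unit
BEQ = ceil($70326 / $59/unit) = ceil(1191.97) = 1192 units

1192 units


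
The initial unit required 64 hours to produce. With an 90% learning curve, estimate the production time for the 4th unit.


Formula: T_n = T_1 * (learning_rate)^(log2(n)) where learning_rate = rate/100
Doublings = log2(4) = 2
T_n = 64 * 0.9^2
T_n = 64 * 0.81 = 51.8 hours

51.8 hours


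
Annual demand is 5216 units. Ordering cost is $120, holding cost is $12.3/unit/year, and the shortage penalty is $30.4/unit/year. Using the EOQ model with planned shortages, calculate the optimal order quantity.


Formula: EOQ* = sqrt(2DS/H) * sqrt((H+P)/P)
Base EOQ = sqrt(2*5216*120/12.3) = 319.02 units
Correction = sqrt((12.3+30.4)/30.4) = 1.18516
EOQ* = 319.02 * 1.18516 = 378.1 units

378.1 units


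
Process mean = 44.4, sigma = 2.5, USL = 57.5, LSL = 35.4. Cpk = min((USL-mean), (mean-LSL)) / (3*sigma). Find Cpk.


Cpu = (57.5 - 44.4) / (3 * 2.5) = 1.75
Cpl = (44.4 - 35.4) / (3 * 2.5) = 1.2
Cpk = min(1.75, 1.2) = 1.2

1.2


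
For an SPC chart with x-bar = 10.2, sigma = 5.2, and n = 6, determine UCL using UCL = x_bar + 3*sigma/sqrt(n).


UCL = 10.2 + 3 * 5.2 / sqrt(6)

16.57


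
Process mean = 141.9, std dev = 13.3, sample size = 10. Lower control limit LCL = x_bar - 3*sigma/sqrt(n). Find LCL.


LCL = 141.9 - 3 * 13.3 / sqrt(10)

129.28


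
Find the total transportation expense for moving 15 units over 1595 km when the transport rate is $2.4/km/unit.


TC = dist * cost * units = 1595 * 2.4 * 15 = $57420.00

$57420.00


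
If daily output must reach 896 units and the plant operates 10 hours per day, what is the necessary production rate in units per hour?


Formula: Production Rate = Daily Demand / Available Hours
Rate = 896 units/day / 10 hours/day
Rate = 89.6 units/hour

89.6 units/hour


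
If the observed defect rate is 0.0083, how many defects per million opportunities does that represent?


DPMO = defect_rate * 1000000 = 0.0083 * 1000000

8300


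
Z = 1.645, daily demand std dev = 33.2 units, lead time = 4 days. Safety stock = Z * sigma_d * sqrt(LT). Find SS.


Formula: SS = z * sigma_d * sqrt(LT)
sqrt(LT) = sqrt(4) = 2.0
SS = 1.645 * 33.2 * 2.0
SS = 109.2 units

109.2 units


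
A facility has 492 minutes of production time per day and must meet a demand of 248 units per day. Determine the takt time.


Formula: Takt Time = Available Production Time / Customer Demand
Takt = 492 min/day / 248 units/day
Takt = 1.98 min/unit

1.98 min/unit


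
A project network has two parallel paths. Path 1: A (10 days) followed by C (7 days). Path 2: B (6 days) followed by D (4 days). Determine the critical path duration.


Path 1 = 10 + 7 = 17 days
Path 2 = 6 + 4 = 10 days
Duration = max(17, 10) = 17 days

17 days


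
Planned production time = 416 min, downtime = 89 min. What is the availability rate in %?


Formula: Availability = (Planned Time - Downtime) / Planned Time * 100
Uptime = 416 - 89 = 327 min
Availability = 327 / 416 * 100 = 78.6%

78.6%


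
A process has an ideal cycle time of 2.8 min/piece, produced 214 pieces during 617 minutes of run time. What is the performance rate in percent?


Formula: Performance = (Ideal CT * Total Count) / Run Time * 100
Ideal output time = 2.8 * 214 = 599.2 min
Performance = 599.2 / 617 * 100 = 97.1%

97.1%


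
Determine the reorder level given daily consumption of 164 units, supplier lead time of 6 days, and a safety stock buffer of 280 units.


Formula: ROP = (Daily Demand * Lead Time) + Safety Stock
Demand during lead time = 164 * 6 = 984 units
ROP = 984 + 280 = 1264 units

1264 units


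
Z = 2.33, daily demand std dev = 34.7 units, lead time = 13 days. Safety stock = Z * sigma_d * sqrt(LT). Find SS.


Formula: SS = z * sigma_d * sqrt(LT)
sqrt(LT) = sqrt(13) = 3.6056
SS = 2.33 * 34.7 * 3.6056
SS = 291.5 units

291.5 units


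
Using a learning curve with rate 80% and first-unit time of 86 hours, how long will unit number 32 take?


Formula: T_n = T_1 * (learning_rate)^(log2(n)) where learning_rate = rate/100
Doublings = log2(32) = 5
T_n = 86 * 0.8^5
T_n = 86 * 0.3277 = 28.2 hours

28.2 hours


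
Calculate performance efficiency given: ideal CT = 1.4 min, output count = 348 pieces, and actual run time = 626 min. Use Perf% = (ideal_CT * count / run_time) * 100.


Formula: Performance = (Ideal CT * Total Count) / Run Time * 100
Ideal output time = 1.4 * 348 = 487.2 min
Performance = 487.2 / 626 * 100 = 77.8%

77.8%


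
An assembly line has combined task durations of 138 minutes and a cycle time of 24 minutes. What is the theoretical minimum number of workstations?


Formula: N_min = ceil(Sum of Task Times / Cycle Time)
N_min = ceil(138 min / 24 min) = ceil(5.75)
N_min = 6 stations

6


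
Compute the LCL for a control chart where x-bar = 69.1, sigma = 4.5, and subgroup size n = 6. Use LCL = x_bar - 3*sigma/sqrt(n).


LCL = 69.1 - 3 * 4.5 / sqrt(6)

63.59


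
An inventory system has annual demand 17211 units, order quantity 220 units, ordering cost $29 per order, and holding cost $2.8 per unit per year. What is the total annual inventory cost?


TC = 17211/220 * 29 + 220/2 * 2.8

$2576.72


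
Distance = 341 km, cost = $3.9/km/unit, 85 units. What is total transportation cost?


TC = dist * cost * units = 341 * 3.9 * 85 = $113041.50

$113041.50


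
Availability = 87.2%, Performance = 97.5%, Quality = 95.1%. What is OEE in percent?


Formula: OEE = Availability * Performance * Quality / 10000
A * P = 87.2% * 97.5% / 100 = 85.02%
OEE = 85.02% * 95.1% / 100 = 80.9%

80.9%


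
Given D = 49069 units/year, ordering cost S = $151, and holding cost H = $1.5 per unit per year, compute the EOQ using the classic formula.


Formula: EOQ = sqrt(2 * D * S / H)
Numerator: 2 * 49069 * 151 = 14818838
2DS/H = 14818838 / 1.5 = 9879225.3
EOQ = sqrt(9879225.3) = 3143.1 units

3143.1 units


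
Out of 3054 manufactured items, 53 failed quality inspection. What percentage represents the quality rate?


Formula: Quality Rate = Good Pieces / Total Pieces * 100
Good pieces = 3054 - 53 = 3001
QR = 3001 / 3054 * 100 = 98.3%

98.3%


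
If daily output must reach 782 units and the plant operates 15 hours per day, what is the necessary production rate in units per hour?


Formula: Production Rate = Daily Demand / Available Hours
Rate = 782 units/day / 15 hours/day
Rate = 52.1 units/hour

52.1 units/hour


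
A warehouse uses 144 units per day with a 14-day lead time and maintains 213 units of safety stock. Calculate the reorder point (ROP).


Formula: ROP = (Daily Demand * Lead Time) + Safety Stock
Demand during lead time = 144 * 14 = 2016 units
ROP = 2016 + 213 = 2229 units

2229 units


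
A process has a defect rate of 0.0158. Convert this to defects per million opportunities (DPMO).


DPMO = defect_rate * 1000000 = 0.0158 * 1000000

15800


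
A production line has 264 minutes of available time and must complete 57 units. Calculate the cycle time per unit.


Formula: CT = Available Time / Number of Units
CT = 264 min / 57 units
CT = 4.63 min/unit

4.63 min/unit


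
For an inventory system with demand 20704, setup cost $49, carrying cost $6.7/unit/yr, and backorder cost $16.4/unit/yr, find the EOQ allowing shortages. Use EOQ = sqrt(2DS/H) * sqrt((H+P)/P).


Formula: EOQ* = sqrt(2DS/H) * sqrt((H+P)/P)
Base EOQ = sqrt(2*20704*49/6.7) = 550.3 units
Correction = sqrt((6.7+16.4)/16.4) = 1.18682
EOQ* = 550.3 * 1.18682 = 653.1 units

653.1 units


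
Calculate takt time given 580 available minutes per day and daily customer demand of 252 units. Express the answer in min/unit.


Formula: Takt Time = Available Production Time / Customer Demand
Takt = 580 min/day / 252 units/day
Takt = 2.3 min/unit

2.3 min/unit


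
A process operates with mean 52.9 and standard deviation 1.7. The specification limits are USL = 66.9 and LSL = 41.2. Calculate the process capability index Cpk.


Cpu = (66.9 - 52.9) / (3 * 1.7) = 2.75
Cpl = (52.9 - 41.2) / (3 * 1.7) = 2.29
Cpk = min(2.75, 2.29) = 2.29

2.29


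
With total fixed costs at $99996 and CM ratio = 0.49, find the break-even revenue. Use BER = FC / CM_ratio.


Formula: BER = Fixed Costs / Contribution Margin Ratio
BER = $99996 / 0.49
BER = $204073.47 (to the nearest cent)

$204073.47


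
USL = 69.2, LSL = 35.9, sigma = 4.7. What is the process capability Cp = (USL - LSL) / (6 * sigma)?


Cp = (69.2 - 35.9) / (6 * 4.7)

1.18


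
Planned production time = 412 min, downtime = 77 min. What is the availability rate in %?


Formula: Availability = (Planned Time - Downtime) / Planned Time * 100
Uptime = 412 - 77 = 335 min
Availability = 335 / 412 * 100 = 81.3%

81.3%


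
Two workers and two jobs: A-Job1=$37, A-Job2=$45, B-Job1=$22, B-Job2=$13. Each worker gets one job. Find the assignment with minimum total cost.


Option 1: A->1 + B->2 = $37 + $13 = $50
Option 2: A->2 + B->1 = $45 + $22 = $67
Min cost = min($50, $67) = $50

$50


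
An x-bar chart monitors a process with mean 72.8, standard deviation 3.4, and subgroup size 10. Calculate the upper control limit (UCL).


UCL = 72.8 + 3 * 3.4 / sqrt(10)

76.03


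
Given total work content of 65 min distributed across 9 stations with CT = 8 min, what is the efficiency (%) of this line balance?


Formula: Efficiency = Sum of Task Times / (N_stations * CT) * 100
Total station capacity = 9 stations * 8 min = 72 min
Efficiency = 65 / 72 * 100 = 90.3%

90.3%


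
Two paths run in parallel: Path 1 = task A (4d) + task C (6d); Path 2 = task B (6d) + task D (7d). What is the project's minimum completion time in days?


Path 1 = 4 + 6 = 10 days
Path 2 = 6 + 7 = 13 days
Duration = max(10, 13) = 13 days

13 days


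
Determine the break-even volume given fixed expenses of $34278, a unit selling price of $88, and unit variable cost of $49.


Formula: BEQ = Fixed Costs / (Price - Variable Cost)
Contribution margin = $88 - $49 = $39/unit
BEQ = ceil($34278 / $39/unit) = ceil(878.92) = 879 units

879 units


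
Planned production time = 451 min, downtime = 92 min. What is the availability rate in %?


Formula: Availability = (Planned Time - Downtime) / Planned Time * 100
Uptime = 451 - 92 = 359 min
Availability = 359 / 451 * 100 = 79.6%

79.6%
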